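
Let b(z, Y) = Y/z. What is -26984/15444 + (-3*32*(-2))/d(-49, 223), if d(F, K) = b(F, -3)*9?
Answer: 1338598/3861 ≈ 346.70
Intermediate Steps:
d(F, K) = -27/F (d(F, K) = -3/F*9 = -27/F)
-26984/15444 + (-3*32*(-2))/d(-49, 223) = -26984/15444 + (-3*32*(-2))/((-27/(-49))) = -26984*1/15444 + (-96*(-2))/((-27*(-1/49))) = -6746/3861 + 192/(27/49) = -6746/3861 + 192*(49/27) = -6746/3861 + 3136/9 = 1338598/3861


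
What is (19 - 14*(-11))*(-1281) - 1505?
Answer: -223118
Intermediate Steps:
(19 - 14*(-11))*(-1281) - 1505 = (19 + 154)*(-1281) - 1505 = 173*(-1281) - 1505 = -221613 - 1505 = -223118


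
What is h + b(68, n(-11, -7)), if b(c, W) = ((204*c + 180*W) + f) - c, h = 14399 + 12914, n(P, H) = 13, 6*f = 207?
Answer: 86983/2 ≈ 43492.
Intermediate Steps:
f = 69/2 (f = (⅙)*207 = 69/2 ≈ 34.500)
h = 27313
b(c, W) = 69/2 + 180*W + 203*c (b(c, W) = ((204*c + 180*W) + 69/2) - c = ((180*W + 204*c) + 69/2) - c = (69/2 + 180*W + 204*c) - c = 69/2 + 180*W + 203*c)
h + b(68, n(-11, -7)) = 27313 + (69/2 + 180*13 + 203*68) = 27313 + (69/2 + 2340 + 13804) = 27313 + 32357/2 = 86983/2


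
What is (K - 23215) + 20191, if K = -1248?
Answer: -4272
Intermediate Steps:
(K - 23215) + 20191 = (-1248 - 23215) + 20191 = -24463 + 20191 = -4272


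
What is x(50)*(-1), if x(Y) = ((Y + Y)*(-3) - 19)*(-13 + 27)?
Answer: 4466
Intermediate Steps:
x(Y) = -266 - 84*Y (x(Y) = ((2*Y)*(-3) - 19)*14 = (-6*Y - 19)*14 = (-19 - 6*Y)*14 = -266 - 84*Y)
x(50)*(-1) = (-266 - 84*50)*(-1) = (-266 - 4200)*(-1) = -4466*(-1) = 4466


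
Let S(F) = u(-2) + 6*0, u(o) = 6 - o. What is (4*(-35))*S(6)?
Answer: -1120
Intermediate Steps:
S(F) = 8 (S(F) = (6 - 1*(-2)) + 6*0 = (6 + 2) + 0 = 8 + 0 = 8)
(4*(-35))*S(6) = (4*(-35))*8 = -140*8 = -1120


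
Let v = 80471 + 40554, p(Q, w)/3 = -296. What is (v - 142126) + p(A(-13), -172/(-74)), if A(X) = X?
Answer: -21989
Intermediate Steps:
p(Q, w) = -888 (p(Q, w) = 3*(-296) = -888)
v = 121025
(v - 142126) + p(A(-13), -172/(-74)) = (121025 - 142126) - 888 = -21101 - 888 = -21989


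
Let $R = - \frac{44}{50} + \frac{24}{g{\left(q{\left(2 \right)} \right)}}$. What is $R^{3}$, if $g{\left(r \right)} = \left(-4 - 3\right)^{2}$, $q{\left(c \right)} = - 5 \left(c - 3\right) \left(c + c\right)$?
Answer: $- \frac{109215352}{1838265625} \approx -0.059412$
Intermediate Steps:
$q{\left(c \right)} = - 10 c \left(-3 + c\right)$ ($q{\left(c \right)} = - 5 \left(-3 + c\right) 2 c = - 5 \cdot 2 c \left(-3 + c\right) = - 10 c \left(-3 + c\right)$)
$g{\left(r \right)} = 49$ ($g{\left(r \right)} = \left(-7\right)^{2} = 49$)
$R = - \frac{478}{1225}$ ($R = - \frac{44}{50} + \frac{24}{49} = \left(-44\right) \frac{1}{50} + 24 \cdot \frac{1}{49} = - \frac{22}{25} + \frac{24}{49} = - \frac{478}{1225} \approx -0.3902$)
$R^{3} = \left(- \frac{478}{1225}\right)^{3} = - \frac{109215352}{1838265625}$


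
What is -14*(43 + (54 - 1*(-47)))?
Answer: -2016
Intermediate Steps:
-14*(43 + (54 - 1*(-47))) = -14*(43 + (54 + 47)) = -14*(43 + 101) = -14*144 = -2016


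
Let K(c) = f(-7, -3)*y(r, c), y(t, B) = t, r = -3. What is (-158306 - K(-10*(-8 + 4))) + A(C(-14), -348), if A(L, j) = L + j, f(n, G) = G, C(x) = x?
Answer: -158677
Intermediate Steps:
K(c) = 9 (K(c) = -3*(-3) = 9)
(-158306 - K(-10*(-8 + 4))) + A(C(-14), -348) = (-158306 - 1*9) + (-14 - 348) = (-158306 - 9) - 362 = -158315 - 362 = -158677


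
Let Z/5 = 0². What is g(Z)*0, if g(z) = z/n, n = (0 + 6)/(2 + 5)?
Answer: 0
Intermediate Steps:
Z = 0 (Z = 5*0² = 5*0 = 0)
n = 6/7 ≈ 0.85714
g(z) = 7*z/6 (g(z) = z/(6/7) = z*(7/6) = 7*z/6)
g(Z)*0 = ((7/6)*0)*0 = 0*0 = 0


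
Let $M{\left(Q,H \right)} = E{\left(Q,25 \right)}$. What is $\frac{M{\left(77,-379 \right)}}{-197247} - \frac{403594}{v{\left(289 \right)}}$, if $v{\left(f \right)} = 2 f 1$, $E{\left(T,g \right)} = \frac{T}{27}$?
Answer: $- \frac{1074704049446}{1539118341} \approx -698.26$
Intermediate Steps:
$E{\left(T,g \right)} = \frac{T}{27}$ ($E{\left(T,g \right)} = T \frac{1}{27} = \frac{T}{27}$)
$M{\left(Q,H \right)} = \frac{Q}{27}$
$v{\left(f \right)} = 2 f$
$\frac{M{\left(77,-379 \right)}}{-197247} - \frac{403594}{v{\left(289 \right)}} = \frac{\frac{1}{27} \cdot 77}{-197247} - \frac{403594}{2 \cdot 289} = \frac{77}{27} \left(- \frac{1}{197247}\right) - \frac{403594}{578} = - \frac{77}{5325669} - \frac{201797}{289} = - \frac{1074704049446}{1539118341}$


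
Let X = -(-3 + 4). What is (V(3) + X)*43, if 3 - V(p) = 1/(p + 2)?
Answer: 387/5 ≈ 77.400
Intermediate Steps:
X = -1 (X = -1*1 = -1)
V(p) = 3 - 1/(2 + p) (V(p) = 3 - 1/(p + 2) = 3 - 1/(2 + p))
(V(3) + X)*43 = ((5 + 3*3)/(2 + 3) - 1)*43 = ((5 + 9)/5 - 1)*43 = ((⅕)*14 - 1)*43 = (14/5 - 1)*43 = (9/5)*43 = 387/5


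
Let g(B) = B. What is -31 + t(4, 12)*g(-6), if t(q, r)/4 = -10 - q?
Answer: 305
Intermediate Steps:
t(q, r) = -40 - 4*q (t(q, r) = 4*(-10 - q) = -40 - 4*q)
-31 + t(4, 12)*g(-6) = -31 + (-40 - 4*4)*(-6) = -31 + (-40 - 16)*(-6) = -31 - 56*(-6) = -31 + 336 = 305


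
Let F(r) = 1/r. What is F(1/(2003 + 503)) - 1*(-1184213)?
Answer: 1186719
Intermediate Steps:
F(1/(2003 + 503)) - 1*(-1184213) = 1/(1/(2003 + 503)) - 1*(-1184213) = 1/(1/2506) + 1184213 = 2506 + 1184213 = 1186719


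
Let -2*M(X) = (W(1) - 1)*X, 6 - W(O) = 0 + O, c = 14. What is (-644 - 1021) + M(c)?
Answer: -1693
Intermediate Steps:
W(O) = 6 - O (W(O) = 6 - (0 + O) = 6 - O)
M(X) = -2*X (M(X) = -((6 - 1*1) - 1)*X/2 = -((6 - 1) - 1)*X/2 = -(5 - 1)*X/2 = -2*X)
(-644 - 1021) + M(c) = (-644 - 1021) - 2*14 = -1665 - 28 = -1693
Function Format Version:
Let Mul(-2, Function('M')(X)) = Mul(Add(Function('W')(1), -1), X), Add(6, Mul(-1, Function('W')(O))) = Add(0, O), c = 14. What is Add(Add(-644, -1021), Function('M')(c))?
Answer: -1693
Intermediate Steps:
Function('W')(O) = Add(6, Mul(-1, O)) (Function('W')(O) = Add(6, Mul(-1, Add(0, O))) = Add(6, Mul(-1, O)))
Function('M')(X) = Mul(-2, X) (Function('M')(X) = Mul(Rational(-1, 2), Mul(Add(Add(6, Mul(-1, 1)), -1), X)) = Mul(Rational(-1, 2), Mul(Add(Add(6, -1), -1), X)) = Mul(Rational(-1, 2), Mul(Add(5, -1), X)) = Mul(Rational(-1, 2), Mul(4, X)) = Mul(-2, X))
Add(Add(-644, -1021), Function('M')(c)) = Add(Add(-644, -1021), Mul(-2, 14)) = Add(-1665, -28) = -1693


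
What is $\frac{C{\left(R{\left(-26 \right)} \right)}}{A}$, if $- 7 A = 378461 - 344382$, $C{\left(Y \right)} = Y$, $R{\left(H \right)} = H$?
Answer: $\frac{182}{34079} \approx 0.0053405$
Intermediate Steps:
$A = - \frac{34079}{7}$ ($A = - \frac{378461 - 344382}{7} = \left(- \frac{1}{7}\right) 34079 = - \frac{34079}{7} \approx -4868.4$)
$\frac{C{\left(R{\left(-26 \right)} \right)}}{A} = - \frac{26}{- \frac{34079}{7}} = \left(-26\right) \left(- \frac{7}{34079}\right) = \frac{182}{34079}$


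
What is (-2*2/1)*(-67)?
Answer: 268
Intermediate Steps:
(-2*2/1)*(-67) = -4*1*(-67) = -4*(-67) = 268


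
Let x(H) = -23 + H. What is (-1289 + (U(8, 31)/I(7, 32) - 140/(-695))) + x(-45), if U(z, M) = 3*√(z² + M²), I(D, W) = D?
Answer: -188595/139 + 15*√41/7 ≈ -1343.1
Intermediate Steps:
U(z, M) = 3*√(M² + z²)
(-1289 + (U(8, 31)/I(7, 32) - 140/(-695))) + x(-45) = (-1289 + ((3*√(31² + 8²))/7 - 140/(-695))) + (-23 - 45) = (-1289 + ((3*√(961 + 64))*(⅐) - 140*(-1/695))) - 68 = (-1289 + ((3*√1025)*(⅐) + 28/139)) - 68 = (-1289 + ((3*(5*√41))*(⅐) + 28/139)) - 68 = (-1289 + ((15*√41)*(⅐) + 28/139)) - 68 = (-1289 + (15*√41/7 + 28/139)) - 68 = (-1289 + (28/139 + 15*√41/7)) - 68 = (-179143/139 + 15*√41/7) - 68 = -188595/139 + 15*√41/7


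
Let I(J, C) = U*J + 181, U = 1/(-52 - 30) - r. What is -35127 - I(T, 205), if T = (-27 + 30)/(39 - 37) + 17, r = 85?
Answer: -5532585/164 ≈ -33735.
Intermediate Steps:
T = 37/2 (T = 3/2 + 17 = 37/2 ≈ 18.500)
U = -6971/82 (U = 1/(-52 - 30) - 1*85 = 1/(-82) - 85 = -1/82 - 85 = -6971/82 ≈ -85.012)
I(J, C) = 181 - 6971*J/82 (I(J, C) = -6971*J/82 + 181 = 181 - 6971*J/82)
-35127 - I(T, 205) = -35127 - (181 - 6971/82*37/2) = -35127 - (181 - 257927/164) = -35127 - 1*(-228243/164) = -35127 + 228243/164 = -5532585/164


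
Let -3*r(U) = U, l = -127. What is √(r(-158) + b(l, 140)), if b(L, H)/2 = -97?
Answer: 2*I*√318/3 ≈ 11.888*I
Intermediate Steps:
r(U) = -U/3
b(L, H) = -194 (b(L, H) = 2*(-97) = -194)
√(r(-158) + b(l, 140)) = √(-⅓*(-158) - 194) = √(158/3 - 194) = √(-424/3) = 2*I*√318/3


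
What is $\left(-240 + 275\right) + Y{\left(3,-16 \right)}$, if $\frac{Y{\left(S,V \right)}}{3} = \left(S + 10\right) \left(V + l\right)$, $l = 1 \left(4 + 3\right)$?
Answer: $-316$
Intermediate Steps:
$l = 7$ ($l = 1 \cdot 7 = 7$)
$Y{\left(S,V \right)} = 3 \left(7 + V\right) \left(10 + S\right)$ ($Y{\left(S,V \right)} = 3 \left(S + 10\right) \left(V + 7\right) = 3 \left(10 + S\right) \left(7 + V\right) = 3 \left(7 + V\right) \left(10 + S\right)$)
$\left(-240 + 275\right) + Y{\left(3,-16 \right)} = \left(-240 + 275\right) + \left(210 + 21 \cdot 3 + 30 \left(-16\right) + 3 \cdot 3 \left(-16\right)\right) = 35 + \left(210 + 63 - 480 - 144\right) = 35 - 351 = -316$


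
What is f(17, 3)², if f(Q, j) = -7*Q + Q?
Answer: 10404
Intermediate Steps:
f(Q, j) = -6*Q
f(17, 3)² = (-6*17)² = (-102)² = 10404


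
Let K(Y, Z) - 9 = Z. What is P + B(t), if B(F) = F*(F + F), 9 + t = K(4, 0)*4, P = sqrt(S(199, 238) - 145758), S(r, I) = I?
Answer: 1458 + 4*I*sqrt(9095) ≈ 1458.0 + 381.47*I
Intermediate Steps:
K(Y, Z) = 9 + Z
P = 4*I*sqrt(9095) (P = sqrt(238 - 145758) = sqrt(-145520) = 4*I*sqrt(9095) ≈ 381.47*I)
t = 27 (t = -9 + (9 + 0)*4 = -9 + 9*4 = -9 + 36 = 27)
B(F) = 2*F**2 (B(F) = F*(2*F) = 2*F**2)
P + B(t) = 4*I*sqrt(9095) + 2*27**2 = 4*I*sqrt(9095) + 2*729 = 4*I*sqrt(9095) + 1458 = 1458 + 4*I*sqrt(9095)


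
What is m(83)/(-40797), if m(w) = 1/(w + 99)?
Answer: -1/7425054 ≈ -1.3468e-7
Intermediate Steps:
m(w) = 1/(99 + w)
m(83)/(-40797) = 1/((99 + 83)*(-40797)) = -1/40797/182 = (1/182)*(-1/40797) = -1/7425054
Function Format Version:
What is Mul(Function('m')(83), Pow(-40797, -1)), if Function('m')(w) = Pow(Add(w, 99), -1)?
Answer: Rational(-1, 7425054) ≈ -1.3468e-7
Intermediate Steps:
Function('m')(w) = Pow(Add(99, w), -1)
Mul(Function('m')(83), Pow(-40797, -1)) = Mul(Pow(Add(99, 83), -1), Pow(-40797, -1)) = Mul(Pow(182, -1), Rational(-1, 40797)) = Mul(Rational(1, 182), Rational(-1, 40797)) = Rational(-1, 7425054)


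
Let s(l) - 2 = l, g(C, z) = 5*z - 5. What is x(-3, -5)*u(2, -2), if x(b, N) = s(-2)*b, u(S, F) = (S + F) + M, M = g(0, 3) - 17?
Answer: 0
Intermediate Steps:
g(C, z) = -5 + 5*z
s(l) = 2 + l
M = -7 (M = (-5 + 5*3) - 17 = (-5 + 15) - 17 = 10 - 17 = -7)
u(S, F) = -7 + F + S (u(S, F) = (S + F) - 7 = (F + S) - 7 = -7 + F + S)
x(b, N) = 0 (x(b, N) = (2 - 2)*b = 0*b = 0)
x(-3, -5)*u(2, -2) = 0*(-7 - 2 + 2) = 0*(-7) = 0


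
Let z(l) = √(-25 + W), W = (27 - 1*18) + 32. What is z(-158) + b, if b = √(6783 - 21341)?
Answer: 4 + I*√14558 ≈ 4.0 + 120.66*I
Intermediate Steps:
W = 41 (W = (27 - 18) + 32 = 9 + 32 = 41)
z(l) = 4 (z(l) = √(-25 + 41) = √16 = 4)
b = I*√14558 (b = √(-14558) = I*√14558 ≈ 120.66*I)
z(-158) + b = 4 + I*√14558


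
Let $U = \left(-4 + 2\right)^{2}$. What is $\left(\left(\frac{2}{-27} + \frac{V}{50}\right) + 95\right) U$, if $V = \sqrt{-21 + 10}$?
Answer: $\frac{10252}{27} + \frac{2 i \sqrt{11}}{25} \approx 379.7 + 0.26533 i$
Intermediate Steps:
$V = i \sqrt{11}$ ($V = \sqrt{-11} = i \sqrt{11} \approx 3.3166 i$)
$U = 4$ ($U = \left(-2\right)^{2} = 4$)
$\left(\left(\frac{2}{-27} + \frac{V}{50}\right) + 95\right) U = \left(\left(\frac{2}{-27} + \frac{i \sqrt{11}}{50}\right) + 95\right) 4 = \left(\left(2 \left(- \frac{1}{27}\right) + i \sqrt{11} \cdot \frac{1}{50}\right) + 95\right) 4 = \left(\left(- \frac{2}{27} + \frac{i \sqrt{11}}{50}\right) + 95\right) 4 = \left(\frac{2563}{27} + \frac{i \sqrt{11}}{50}\right) 4 = \frac{10252}{27} + \frac{2 i \sqrt{11}}{25}$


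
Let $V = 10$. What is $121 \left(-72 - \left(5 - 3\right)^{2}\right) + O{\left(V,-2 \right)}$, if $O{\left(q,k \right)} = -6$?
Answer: $-9202$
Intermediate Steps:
$121 \left(-72 - \left(5 - 3\right)^{2}\right) + O{\left(V,-2 \right)} = 121 \left(-72 - \left(5 - 3\right)^{2}\right) - 6 = 121 \left(-72 - 2^{2}\right) - 6 = 121 \left(-72 - 4\right) - 6 = 121 \left(-76\right) - 6 = -9196 - 6 = -9202$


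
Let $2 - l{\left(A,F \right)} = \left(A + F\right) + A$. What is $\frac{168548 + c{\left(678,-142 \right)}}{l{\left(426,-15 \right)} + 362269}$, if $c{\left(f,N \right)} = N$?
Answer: $\frac{84203}{180717} \approx 0.46594$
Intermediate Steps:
$l{\left(A,F \right)} = 2 - F - 2 A$ ($l{\left(A,F \right)} = 2 - \left(\left(A + F\right) + A\right) = 2 - \left(F + 2 A\right) = 2 - F - 2 A$)
$\frac{168548 + c{\left(678,-142 \right)}}{l{\left(426,-15 \right)} + 362269} = \frac{168548 - 142}{\left(2 - -15 - 852\right) + 362269} = \frac{168406}{\left(2 + 15 - 852\right) + 362269} = \frac{168406}{-835 + 362269} = \frac{168406}{361434} = 168406 \cdot \frac{1}{361434} = \frac{84203}{180717}$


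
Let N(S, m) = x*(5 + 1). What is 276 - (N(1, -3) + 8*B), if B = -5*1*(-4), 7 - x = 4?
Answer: 98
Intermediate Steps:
x = 3 (x = 7 - 1*4 = 7 - 4 = 3)
N(S, m) = 18 (N(S, m) = 3*(5 + 1) = 3*6 = 18)
B = 20 (B = -5*(-4) = 20)
276 - (N(1, -3) + 8*B) = 276 - (18 + 8*20) = 276 - (18 + 160) = 276 - 1*178 = 276 - 178 = 98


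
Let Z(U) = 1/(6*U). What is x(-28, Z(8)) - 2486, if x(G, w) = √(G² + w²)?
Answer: -2486 + √1806337/48 ≈ -2458.0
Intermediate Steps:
Z(U) = 1/(6*U)
x(-28, Z(8)) - 2486 = √((-28)² + ((⅙)/8)²) - 2486 = √(784 + ((⅙)*(⅛))²) - 2486 = √(784 + (1/48)²) - 2486 = √(784 + 1/2304) - 2486 = √(1806337/2304) - 2486 = √1806337/48 - 2486 = -2486 + √1806337/48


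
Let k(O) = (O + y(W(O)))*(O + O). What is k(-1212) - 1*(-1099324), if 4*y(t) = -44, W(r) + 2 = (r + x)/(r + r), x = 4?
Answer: 4063876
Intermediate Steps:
W(r) = -2 + (4 + r)/(2*r) (W(r) = -2 + (r + 4)/(r + r) = -2 + (4 + r)/((2*r)) = -2 + (4 + r)*(1/(2*r)) = -2 + (4 + r)/(2*r))
y(t) = -11 (y(t) = (1/4)*(-44) = -11)
k(O) = 2*O*(-11 + O) (k(O) = (O - 11)*(O + O) = (-11 + O)*(2*O) = 2*O*(-11 + O))
k(-1212) - 1*(-1099324) = 2*(-1212)*(-11 - 1212) - 1*(-1099324) = 2*(-1212)*(-1223) + 1099324 = 2964552 + 1099324 = 4063876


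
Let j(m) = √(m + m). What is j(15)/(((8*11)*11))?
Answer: √30/968 ≈ 0.0056583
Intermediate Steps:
j(m) = √2*√m (j(m) = √(2*m) = √2*√m)
j(15)/(((8*11)*11)) = (√2*√15)/(((8*11)*11)) = √30/((88*11)) = √30/968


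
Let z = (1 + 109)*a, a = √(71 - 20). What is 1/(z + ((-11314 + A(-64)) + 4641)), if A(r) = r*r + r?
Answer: -2641/6357781 - 110*√51/6357781 ≈ -0.00053895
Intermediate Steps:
A(r) = r + r² (A(r) = r² + r = r + r²)
a = √51 ≈ 7.1414
z = 110*√51 (z = (1 + 109)*√51 = 110*√51 ≈ 785.56)
1/(z + ((-11314 + A(-64)) + 4641)) = 1/(110*√51 + ((-11314 - 64*(1 - 64)) + 4641)) = 1/(110*√51 + ((-11314 - 64*(-63)) + 4641)) = 1/(110*√51 + ((-11314 + 4032) + 4641)) = 1/(110*√51 + (-7282 + 4641)) = 1/(110*√51 - 2641) = 1/(-2641 + 110*√51)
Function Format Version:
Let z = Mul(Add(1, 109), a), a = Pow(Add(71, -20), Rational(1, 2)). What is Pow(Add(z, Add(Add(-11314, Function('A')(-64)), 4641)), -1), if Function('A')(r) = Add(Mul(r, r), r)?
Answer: Add(Rational(-2641, 6357781), Mul(Rational(-110, 6357781), Pow(51, Rational(1, 2)))) ≈ -0.00053895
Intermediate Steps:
Function('A')(r) = Add(r, Pow(r, 2)) (Function('A')(r) = Add(Pow(r, 2), r) = Add(r, Pow(r, 2)))
a = Pow(51, Rational(1, 2)) ≈ 7.1414
z = Mul(110, Pow(51, Rational(1, 2))) (z = Mul(Add(1, 109), Pow(51, Rational(1, 2))) = Mul(110, Pow(51, Rational(1, 2))) ≈ 785.56)
Pow(Add(z, Add(Add(-11314, Function('A')(-64)), 4641)), -1) = Pow(Add(Mul(110, Pow(51, Rational(1, 2))), Add(Add(-11314, Mul(-64, Add(1, -64))), 4641)), -1) = Pow(Add(Mul(110, Pow(51, Rational(1, 2))), Add(Add(-11314, Mul(-64, -63)), 4641)), -1) = Pow(Add(Mul(110, Pow(51, Rational(1, 2))), Add(Add(-11314, 4032), 4641)), -1) = Pow(Add(Mul(110, Pow(51, Rational(1, 2))), Add(-7282, 4641)), -1) = Pow(Add(Mul(110, Pow(51, Rational(1, 2))), -2641), -1) = Pow(Add(-2641, Mul(110, Pow(51, Rational(1, 2)))), -1)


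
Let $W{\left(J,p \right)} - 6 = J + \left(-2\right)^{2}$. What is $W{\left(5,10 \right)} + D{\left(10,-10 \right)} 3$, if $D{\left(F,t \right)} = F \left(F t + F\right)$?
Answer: $-2685$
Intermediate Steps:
$D{\left(F,t \right)} = F \left(F + F t\right)$
$W{\left(J,p \right)} = 10 + J$ ($W{\left(J,p \right)} = 6 + \left(J + \left(-2\right)^{2}\right) = 6 + \left(J + 4\right) = 6 + \left(4 + J\right) = 10 + J$)
$W{\left(5,10 \right)} + D{\left(10,-10 \right)} 3 = \left(10 + 5\right) + 10^{2} \left(1 - 10\right) 3 = 15 + 100 \left(-9\right) 3 = 15 - 2700 = -2685$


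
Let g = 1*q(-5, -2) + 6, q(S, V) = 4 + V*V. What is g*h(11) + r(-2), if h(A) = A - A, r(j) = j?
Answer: -2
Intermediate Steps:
h(A) = 0
q(S, V) = 4 + V**2
g = 14 (g = 1*(4 + (-2)**2) + 6 = 1*(4 + 4) + 6 = 1*8 + 6 = 8 + 6 = 14)
g*h(11) + r(-2) = 14*0 - 2 = 0 - 2 = -2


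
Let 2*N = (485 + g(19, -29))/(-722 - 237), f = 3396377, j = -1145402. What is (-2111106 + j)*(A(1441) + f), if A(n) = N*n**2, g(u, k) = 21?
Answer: -8896049909731800/959 ≈ -9.2764e+12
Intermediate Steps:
N = -253/959 (N = ((485 + 21)/(-722 - 237))/2 = (506/(-959))/2 = (506*(-1/959))/2 = (1/2)*(-506/959) = -253/959 ≈ -0.26382)
A(n) = -253*n**2/959
(-2111106 + j)*(A(1441) + f) = (-2111106 - 1145402)*(-253/959*1441**2 + 3396377) = -3256508*(-253/959*2076481 + 3396377) = -3256508*(-525349693/959 + 3396377) = -3256508*2731775850/959 = -8896049909731800/959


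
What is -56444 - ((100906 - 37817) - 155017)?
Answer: 35484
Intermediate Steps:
-56444 - ((100906 - 37817) - 155017) = -56444 - (63089 - 155017) = -56444 - 1*(-91928) = -56444 + 91928 = 35484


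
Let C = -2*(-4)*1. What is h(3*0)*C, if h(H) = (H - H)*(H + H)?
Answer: 0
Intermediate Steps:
h(H) = 0 (h(H) = 0*(2*H) = 0)
C = 8 (C = 8*1 = 8)
h(3*0)*C = 0*8 = 0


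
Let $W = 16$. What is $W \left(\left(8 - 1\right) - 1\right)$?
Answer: $96$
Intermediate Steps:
$W \left(\left(8 - 1\right) - 1\right) = 16 \left(\left(8 - 1\right) - 1\right) = 16 \left(7 - 1\right) = 16 \cdot 6 = 96$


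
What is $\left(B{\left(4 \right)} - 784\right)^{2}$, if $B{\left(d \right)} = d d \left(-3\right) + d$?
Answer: $685584$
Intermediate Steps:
$B{\left(d \right)} = d - 3 d^{2}$ ($B{\left(d \right)} = d^{2} \left(-3\right) + d = - 3 d^{2} + d = d - 3 d^{2}$)
$\left(B{\left(4 \right)} - 784\right)^{2} = \left(4 \left(1 - 12\right) - 784\right)^{2} = \left(4 \left(-11\right) - 784\right)^{2} = \left(-44 - 784\right)^{2} = \left(-828\right)^{2} = 685584$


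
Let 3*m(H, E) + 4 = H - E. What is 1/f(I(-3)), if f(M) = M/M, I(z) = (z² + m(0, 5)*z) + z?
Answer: 1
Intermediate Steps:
m(H, E) = -4/3 - E/3 + H/3 (m(H, E) = -4/3 + (H - E)/3 = -4/3 + (-E/3 + H/3) = -4/3 - E/3 + H/3)
I(z) = z² - 2*z (I(z) = (z² + (-4/3 - ⅓*5 + (⅓)*0)*z) + z = (z² + (-4/3 - 5/3 + 0)*z) + z = (z² - 3*z) + z = z² - 2*z)
f(M) = 1
1/f(I(-3)) = 1/1 = 1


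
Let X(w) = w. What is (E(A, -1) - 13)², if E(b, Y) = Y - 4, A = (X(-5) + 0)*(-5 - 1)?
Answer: 324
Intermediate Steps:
A = 30 (A = (-5 + 0)*(-5 - 1) = -5*(-6) = 30)
E(b, Y) = -4 + Y
(E(A, -1) - 13)² = ((-4 - 1) - 13)² = (-5 - 13)² = (-18)² = 324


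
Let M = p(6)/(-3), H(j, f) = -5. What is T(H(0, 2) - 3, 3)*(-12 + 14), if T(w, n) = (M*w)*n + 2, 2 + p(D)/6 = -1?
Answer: -284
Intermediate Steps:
p(D) = -18 (p(D) = -12 + 6*(-1) = -12 - 6 = -18)
M = 6 (M = -18/(-3) = -18*(-⅓) = 6)
T(w, n) = 2 + 6*n*w (T(w, n) = (6*w)*n + 2 = 6*n*w + 2 = 2 + 6*n*w)
T(H(0, 2) - 3, 3)*(-12 + 14) = (2 + 6*3*(-5 - 3))*(-12 + 14) = (2 + 6*3*(-8))*2 = (2 - 144)*2 = -142*2 = -284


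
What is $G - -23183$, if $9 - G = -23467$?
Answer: $46659$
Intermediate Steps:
$G = 23476$ ($G = 9 - -23467 = 9 + 23467 = 23476$)
$G - -23183 = 23476 - -23183 = 23476 + 23183 = 46659$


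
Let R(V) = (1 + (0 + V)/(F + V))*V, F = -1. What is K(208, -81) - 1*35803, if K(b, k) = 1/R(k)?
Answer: -472707091/13203 ≈ -35803.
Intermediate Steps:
R(V) = V*(1 + V/(-1 + V)) (R(V) = (1 + (0 + V)/(-1 + V))*V = (1 + V/(-1 + V))*V = V*(1 + V/(-1 + V)))
K(b, k) = (-1 + k)/(k*(-1 + 2*k)) (K(b, k) = 1/(k*(-1 + 2*k)/(-1 + k)) = (-1 + k)/(k*(-1 + 2*k)))
K(208, -81) - 1*35803 = (-1 - 81)/((-81)*(-1 + 2*(-81))) - 1*35803 = -1/81*(-82)/(-1 - 162) - 35803 = -1/81*(-82)/(-163) - 35803 = -1/81*(-1/163)*(-82) - 35803 = -82/13203 - 35803 = -472707091/13203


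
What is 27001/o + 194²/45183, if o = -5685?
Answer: -335341841/85621785 ≈ -3.9165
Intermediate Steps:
27001/o + 194²/45183 = 27001/(-5685) + 194²/45183 = 27001*(-1/5685) + 37636*(1/45183) = -27001/5685 + 37636/45183 = -335341841/85621785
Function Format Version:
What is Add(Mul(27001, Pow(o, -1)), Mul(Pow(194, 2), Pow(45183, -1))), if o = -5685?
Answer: Rational(-335341841, 85621785) ≈ -3.9165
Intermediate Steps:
Add(Mul(27001, Pow(o, -1)), Mul(Pow(194, 2), Pow(45183, -1))) = Add(Mul(27001, Pow(-5685, -1)), Mul(Pow(194, 2), Pow(45183, -1))) = Add(Mul(27001, Rational(-1, 5685)), Mul(37636, Rational(1, 45183))) = Add(Rational(-27001, 5685), Rational(37636, 45183)) = Rational(-335341841, 85621785)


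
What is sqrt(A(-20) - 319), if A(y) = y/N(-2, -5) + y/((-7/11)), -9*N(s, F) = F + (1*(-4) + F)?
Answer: I*sqrt(14721)/7 ≈ 17.333*I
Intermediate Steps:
N(s, F) = 4/9 - 2*F/9 (N(s, F) = -(F + (1*(-4) + F))/9 = -(F + (-4 + F))/9 = -(-4 + 2*F)/9 = 4/9 - 2*F/9)
A(y) = -13*y/14 (A(y) = y/(4/9 - 2/9*(-5)) + y/((-7/11)) = y/(4/9 + 10/9) + y/((-7*1/11)) = y/(14/9) + y/(-7/11) = y*(9/14) + y*(-11/7) = 9*y/14 - 11*y/7 = -13*y/14)
sqrt(A(-20) - 319) = sqrt(-13/14*(-20) - 319) = sqrt(130/7 - 319) = sqrt(-2103/7) = I*sqrt(14721)/7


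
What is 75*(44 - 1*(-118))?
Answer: 12150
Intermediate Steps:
75*(44 - 1*(-118)) = 75*(44 + 118) = 75*162 = 12150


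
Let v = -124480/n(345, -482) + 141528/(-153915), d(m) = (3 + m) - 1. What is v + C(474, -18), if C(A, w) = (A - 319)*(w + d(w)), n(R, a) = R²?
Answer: -1287746626142/244263105 ≈ -5272.0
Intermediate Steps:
d(m) = 2 + m
C(A, w) = (-319 + A)*(2 + 2*w) (C(A, w) = (A - 319)*(w + (2 + w)) = (-319 + A)*(2 + 2*w))
v = -480062792/244263105 (v = -124480/(345²) + 141528/(-153915) = -124480/119025 + 141528*(-1/153915) = -124480*1/119025 - 47176/51305 = -24896/23805 - 47176/51305 = -480062792/244263105 ≈ -1.9654)
v + C(474, -18) = -480062792/244263105 + (-638 - 638*(-18) + 2*474 + 2*474*(-18)) = -480062792/244263105 + (-638 + 11484 + 948 - 17064) = -480062792/244263105 - 5270 = -1287746626142/244263105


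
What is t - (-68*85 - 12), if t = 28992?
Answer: 34784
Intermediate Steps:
t - (-68*85 - 12) = 28992 - (-68*85 - 12) = 28992 - (-5780 - 12) = 28992 - 1*(-5792) = 28992 + 5792 = 34784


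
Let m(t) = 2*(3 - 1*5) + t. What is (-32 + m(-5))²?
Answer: 1681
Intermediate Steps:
m(t) = -4 + t (m(t) = 2*(3 - 5) + t = 2*(-2) + t = -4 + t)
(-32 + m(-5))² = (-32 + (-4 - 5))² = (-32 - 9)² = (-41)² = 1681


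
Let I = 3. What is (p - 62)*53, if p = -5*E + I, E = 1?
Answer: -3392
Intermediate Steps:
p = -2 (p = -5*1 + 3 = -5 + 3 = -2)
(p - 62)*53 = (-2 - 62)*53 = -64*53 = -3392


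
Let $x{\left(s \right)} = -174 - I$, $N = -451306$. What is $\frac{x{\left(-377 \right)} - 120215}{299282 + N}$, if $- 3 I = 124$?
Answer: $\frac{361043}{456072} \approx 0.79164$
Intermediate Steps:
$I = - \frac{124}{3}$ ($I = \left(- \frac{1}{3}\right) 124 = - \frac{124}{3} \approx -41.333$)
$x{\left(s \right)} = - \frac{398}{3}$ ($x{\left(s \right)} = -174 - - \frac{124}{3} = -174 + \frac{124}{3} = - \frac{398}{3}$)
$\frac{x{\left(-377 \right)} - 120215}{299282 + N} = \frac{- \frac{398}{3} - 120215}{299282 - 451306} = - \frac{361043}{3 \left(-152024\right)} = \left(- \frac{361043}{3}\right) \left(- \frac{1}{152024}\right) = \frac{361043}{456072}$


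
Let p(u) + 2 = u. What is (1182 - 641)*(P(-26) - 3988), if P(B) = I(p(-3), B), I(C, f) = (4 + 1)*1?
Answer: -2154803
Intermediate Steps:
p(u) = -2 + u
I(C, f) = 5 (I(C, f) = 5*1 = 5)
P(B) = 5
(1182 - 641)*(P(-26) - 3988) = (1182 - 641)*(5 - 3988) = 541*(-3983) = -2154803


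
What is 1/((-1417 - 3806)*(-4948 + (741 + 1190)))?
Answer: 1/15757791 ≈ 6.3461e-8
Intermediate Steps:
1/((-1417 - 3806)*(-4948 + (741 + 1190))) = 1/(-5223*(-4948 + 1931)) = 1/(-5223*(-3017)) = 1/15757791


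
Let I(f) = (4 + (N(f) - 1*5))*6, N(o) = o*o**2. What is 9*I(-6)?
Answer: -11718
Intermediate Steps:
N(o) = o**3
I(f) = -6 + 6*f**3 (I(f) = (4 + (f**3 - 1*5))*6 = (4 + (f**3 - 5))*6 = (4 + (-5 + f**3))*6 = (-1 + f**3)*6 = -6 + 6*f**3)
9*I(-6) = 9*(-6 + 6*(-6)**3) = 9*(-6 + 6*(-216)) = 9*(-6 - 1296) = 9*(-1302) = -11718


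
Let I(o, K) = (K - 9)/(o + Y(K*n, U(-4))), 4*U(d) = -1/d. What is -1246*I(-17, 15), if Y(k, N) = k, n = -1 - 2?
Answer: 3738/31 ≈ 120.58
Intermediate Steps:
n = -3
U(d) = -1/(4*d) (U(d) = (-1/d)/4 = -1/(4*d))
I(o, K) = (-9 + K)/(o - 3*K) (I(o, K) = (K - 9)/(o + K*(-3)) = (-9 + K)/(o - 3*K))
-1246*I(-17, 15) = -1246*(-9 + 15)/(-17 - 3*15) = -1246*6/(-17 - 45) = -1246*6/(-62) = -(-623)*6/31 = -1246*(-3/31) = 3738/31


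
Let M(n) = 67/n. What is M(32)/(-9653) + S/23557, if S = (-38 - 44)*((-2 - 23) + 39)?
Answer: -356190927/7276663072 ≈ -0.048950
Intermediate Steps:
S = -1148 (S = -82*(-25 + 39) = -82*14 = -1148)
M(32)/(-9653) + S/23557 = (67/32)/(-9653) - 1148/23557 = (67*(1/32))*(-1/9653) - 1148*1/23557 = (67/32)*(-1/9653) - 1148/23557 = -67/308896 - 1148/23557 = -356190927/7276663072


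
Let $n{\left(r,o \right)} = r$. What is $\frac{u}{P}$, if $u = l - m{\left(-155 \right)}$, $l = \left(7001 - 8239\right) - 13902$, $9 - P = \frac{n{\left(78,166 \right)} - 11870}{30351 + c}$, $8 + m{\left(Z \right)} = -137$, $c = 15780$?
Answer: $- \frac{691734345}{426971} \approx -1620.1$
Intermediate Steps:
$m{\left(Z \right)} = -145$ ($m{\left(Z \right)} = -8 - 137 = -145$)
$P = \frac{426971}{46131}$ ($P = 9 - \frac{78 - 11870}{30351 + 15780} = 9 - - \frac{11792}{46131} = 9 + \frac{11792}{46131} = \frac{426971}{46131} \approx 9.2556$)
$l = -15140$ ($l = -1238 - 13902 = -15140$)
$u = -14995$ ($u = -15140 - -145 = -15140 + 145 = -14995$)
$\frac{u}{P} = - \frac{14995}{\frac{426971}{46131}} = \left(-14995\right) \frac{46131}{426971} = - \frac{691734345}{426971}$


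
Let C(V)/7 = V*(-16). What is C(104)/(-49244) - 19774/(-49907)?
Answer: 29905146/47261929 ≈ 0.63275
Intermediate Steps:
C(V) = -112*V (C(V) = 7*(V*(-16)) = 7*(-16*V) = -112*V)
C(104)/(-49244) - 19774/(-49907) = -112*104/(-49244) - 19774/(-49907) = -11648*(-1/49244) - 19774*(-1/49907) = 224/947 + 19774/49907 = 29905146/47261929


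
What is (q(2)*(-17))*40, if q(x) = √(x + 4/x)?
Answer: -1360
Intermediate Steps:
(q(2)*(-17))*40 = (√(2 + 4/2)*(-17))*40 = (√(2 + 4*(½))*(-17))*40 = (√(2 + 2)*(-17))*40 = (√4*(-17))*40 = (2*(-17))*40 = -34*40 = -1360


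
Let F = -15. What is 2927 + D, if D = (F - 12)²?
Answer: 3656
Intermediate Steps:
D = 729 (D = (-15 - 12)² = (-27)² = 729)
2927 + D = 2927 + 729 = 3656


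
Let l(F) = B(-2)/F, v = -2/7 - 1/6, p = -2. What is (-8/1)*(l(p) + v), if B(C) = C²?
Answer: 412/21 ≈ 19.619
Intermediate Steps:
v = -19/42 (v = -2*⅐ - 1*⅙ = -2/7 - ⅙ = -19/42 ≈ -0.45238)
l(F) = 4/F (l(F) = (-2)²/F = 4/F)
(-8/1)*(l(p) + v) = (-8/1)*(4/(-2) - 19/42) = (-8*1)*(4*(-½) - 19/42) = -8*(-2 - 19/42) = -8*(-103/42) = 412/21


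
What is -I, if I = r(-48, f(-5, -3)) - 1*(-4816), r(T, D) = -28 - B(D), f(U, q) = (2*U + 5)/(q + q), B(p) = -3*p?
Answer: -9581/2 ≈ -4790.5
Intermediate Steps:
f(U, q) = (5 + 2*U)/(2*q) (f(U, q) = (5 + 2*U)/((2*q)) = (5 + 2*U)*(1/(2*q)) = (5 + 2*U)/(2*q))
r(T, D) = -28 + 3*D (r(T, D) = -28 - (-3)*D = -28 + 3*D)
I = 9581/2 (I = (-28 + 3*((5/2 - 5)/(-3))) - 1*(-4816) = (-28 + 3*(-⅓*(-5/2))) + 4816 = (-28 + 3*(⅚)) + 4816 = (-28 + 5/2) + 4816 = -51/2 + 4816 = 9581/2 ≈ 4790.5)
-I = -1*9581/2 = -9581/2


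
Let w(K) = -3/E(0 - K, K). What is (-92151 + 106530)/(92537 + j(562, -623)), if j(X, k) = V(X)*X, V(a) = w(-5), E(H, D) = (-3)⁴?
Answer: 388233/2497937 ≈ 0.15542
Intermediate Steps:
E(H, D) = 81
w(K) = -1/27 (w(K) = -3/81 = -3*1/81 = -1/27)
V(a) = -1/27
j(X, k) = -X/27
(-92151 + 106530)/(92537 + j(562, -623)) = (-92151 + 106530)/(92537 - 1/27*562) = 14379/(92537 - 562/27) = 14379/(2497937/27) = 14379*(27/2497937) = 388233/2497937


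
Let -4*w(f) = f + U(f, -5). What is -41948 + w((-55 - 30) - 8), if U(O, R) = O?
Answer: -83803/2 ≈ -41902.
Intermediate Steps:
w(f) = -f/2 (w(f) = -(f + f)/4 = -f/2)
-41948 + w((-55 - 30) - 8) = -41948 - ((-55 - 30) - 8)/2 = -41948 - (-85 - 8)/2 = -41948 - ½*(-93) = -41948 + 93/2 = -83803/2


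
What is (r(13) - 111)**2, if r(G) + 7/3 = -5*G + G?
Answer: 246016/9 ≈ 27335.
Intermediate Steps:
r(G) = -7/3 - 4*G (r(G) = -7/3 + (-5*G + G) = -7/3 - 4*G)
(r(13) - 111)**2 = ((-7/3 - 4*13) - 111)**2 = ((-7/3 - 52) - 111)**2 = (-163/3 - 111)**2 = (-496/3)**2 = 246016/9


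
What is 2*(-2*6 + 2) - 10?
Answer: -30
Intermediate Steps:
2*(-2*6 + 2) - 10 = 2*(-12 + 2) - 10 = 2*(-10) - 10 = -20 - 10 = -30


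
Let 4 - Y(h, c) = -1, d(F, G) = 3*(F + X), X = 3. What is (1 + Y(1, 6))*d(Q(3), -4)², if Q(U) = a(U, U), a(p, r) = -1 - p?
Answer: 54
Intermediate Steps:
Q(U) = -1 - U
d(F, G) = 9 + 3*F (d(F, G) = 3*(F + 3) = 3*(3 + F) = 9 + 3*F)
Y(h, c) = 5 (Y(h, c) = 4 - 1*(-1) = 4 + 1 = 5)
(1 + Y(1, 6))*d(Q(3), -4)² = (1 + 5)*(9 + 3*(-1 - 1*3))² = 6*(9 + 3*(-1 - 3))² = 6*(9 + 3*(-4))² = 6*(9 - 12)² = 6*(-3)² = 6*9 = 54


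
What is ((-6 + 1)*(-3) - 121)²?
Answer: 11236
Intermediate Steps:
((-6 + 1)*(-3) - 121)² = (-5*(-3) - 121)² = (15 - 121)² = (-106)² = 11236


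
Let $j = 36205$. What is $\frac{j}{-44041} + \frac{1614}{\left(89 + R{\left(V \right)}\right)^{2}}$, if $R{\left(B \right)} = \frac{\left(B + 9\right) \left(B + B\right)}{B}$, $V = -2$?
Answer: $- \frac{313016671}{467230969} \approx -0.66994$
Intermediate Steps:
$R{\left(B \right)} = 18 + 2 B$ ($R{\left(B \right)} = \frac{\left(9 + B\right) 2 B}{B} = \frac{2 B \left(9 + B\right)}{B} = 18 + 2 B$)
$\frac{j}{-44041} + \frac{1614}{\left(89 + R{\left(V \right)}\right)^{2}} = \frac{36205}{-44041} + \frac{1614}{\left(89 + \left(18 + 2 \left(-2\right)\right)\right)^{2}} = 36205 \left(- \frac{1}{44041}\right) + \frac{1614}{\left(89 + \left(18 - 4\right)\right)^{2}} = - \frac{36205}{44041} + \frac{1614}{\left(89 + 14\right)^{2}} = - \frac{36205}{44041} + \frac{1614}{103^{2}} = - \frac{36205}{44041} + \frac{1614}{10609} = - \frac{313016671}{467230969}$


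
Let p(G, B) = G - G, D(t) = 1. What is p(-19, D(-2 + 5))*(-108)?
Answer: 0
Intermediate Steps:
p(G, B) = 0
p(-19, D(-2 + 5))*(-108) = 0*(-108) = 0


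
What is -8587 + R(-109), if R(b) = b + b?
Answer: -8805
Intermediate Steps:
R(b) = 2*b
-8587 + R(-109) = -8587 + 2*(-109) = -8587 - 218 = -8805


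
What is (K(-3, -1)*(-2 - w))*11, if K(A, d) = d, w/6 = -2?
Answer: -110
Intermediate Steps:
w = -12 (w = 6*(-2) = -12)
(K(-3, -1)*(-2 - w))*11 = -(-2 - 1*(-12))*11 = -(-2 + 12)*11 = -1*10*11 = -10*11 = -110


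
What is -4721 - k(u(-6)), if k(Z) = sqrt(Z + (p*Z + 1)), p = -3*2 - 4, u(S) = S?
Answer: -4721 - sqrt(55) ≈ -4728.4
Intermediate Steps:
p = -10 (p = -6 - 4 = -10)
k(Z) = sqrt(1 - 9*Z) (k(Z) = sqrt(Z + (-10*Z + 1)) = sqrt(Z + (1 - 10*Z)) = sqrt(1 - 9*Z))
-4721 - k(u(-6)) = -4721 - sqrt(1 - 9*(-6)) = -4721 - sqrt(1 + 54) = -4721 - sqrt(55)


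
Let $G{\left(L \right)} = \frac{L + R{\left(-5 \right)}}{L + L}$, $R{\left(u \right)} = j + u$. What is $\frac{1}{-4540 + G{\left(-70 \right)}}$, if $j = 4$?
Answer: $- \frac{140}{635529} \approx -0.00022029$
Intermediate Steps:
$R{\left(u \right)} = 4 + u$
$G{\left(L \right)} = \frac{-1 + L}{2 L}$ ($G{\left(L \right)} = \frac{L + \left(4 - 5\right)}{L + L} = \frac{L - 1}{2 L} = \left(-1 + L\right) \frac{1}{2 L} = \frac{-1 + L}{2 L}$)
$\frac{1}{-4540 + G{\left(-70 \right)}} = \frac{1}{-4540 + \frac{-1 - 70}{2 \left(-70\right)}} = \frac{1}{-4540 + \frac{1}{2} \left(- \frac{1}{70}\right) \left(-71\right)} = \frac{1}{-4540 + \frac{71}{140}} = \frac{1}{- \frac{635529}{140}} = - \frac{140}{635529}$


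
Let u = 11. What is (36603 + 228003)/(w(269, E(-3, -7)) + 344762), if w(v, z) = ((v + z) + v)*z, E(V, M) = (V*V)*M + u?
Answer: 132303/159745 ≈ 0.82821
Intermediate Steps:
E(V, M) = 11 + M*V² (E(V, M) = (V*V)*M + 11 = V²*M + 11 = M*V² + 11 = 11 + M*V²)
w(v, z) = z*(z + 2*v) (w(v, z) = (z + 2*v)*z = z*(z + 2*v))
(36603 + 228003)/(w(269, E(-3, -7)) + 344762) = (36603 + 228003)/((11 - 7*(-3)²)*((11 - 7*(-3)²) + 2*269) + 344762) = 264606/((11 - 7*9)*((11 - 7*9) + 538) + 344762) = 264606/((11 - 63)*((11 - 63) + 538) + 344762) = 264606/(-52*(-52 + 538) + 344762) = 264606/(-52*486 + 344762) = 264606/(-25272 + 344762) = 264606/319490 = 264606*(1/319490) = 132303/159745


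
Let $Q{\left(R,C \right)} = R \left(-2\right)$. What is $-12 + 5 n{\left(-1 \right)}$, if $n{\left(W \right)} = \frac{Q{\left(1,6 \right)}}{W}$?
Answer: $-2$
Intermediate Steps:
$Q{\left(R,C \right)} = - 2 R$
$n{\left(W \right)} = - \frac{2}{W}$ ($n{\left(W \right)} = \frac{\left(-2\right) 1}{W} = - \frac{2}{W}$)
$-12 + 5 n{\left(-1 \right)} = -12 + 5 \left(- \frac{2}{-1}\right) = -12 + 5 \left(\left(-2\right) \left(-1\right)\right) = -12 + 5 \cdot 2 = -12 + 10 = -2$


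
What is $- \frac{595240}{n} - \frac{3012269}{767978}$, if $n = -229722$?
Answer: $- \frac{117426617249}{88210721058} \approx -1.3312$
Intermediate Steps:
$- \frac{595240}{n} - \frac{3012269}{767978} = - \frac{595240}{-229722} - \frac{3012269}{767978} = \left(-595240\right) \left(- \frac{1}{229722}\right) - \frac{3012269}{767978} = \frac{297620}{114861} - \frac{3012269}{767978} = - \frac{117426617249}{88210721058}$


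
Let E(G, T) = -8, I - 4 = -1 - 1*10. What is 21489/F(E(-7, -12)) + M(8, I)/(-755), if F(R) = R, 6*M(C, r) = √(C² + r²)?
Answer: -21489/8 - √113/4530 ≈ -2686.1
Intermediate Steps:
I = -7 (I = 4 + (-1 - 1*10) = 4 + (-1 - 10) = 4 - 11 = -7)
M(C, r) = √(C² + r²)/6
21489/F(E(-7, -12)) + M(8, I)/(-755) = 21489/(-8) + (√(8² + (-7)²)/6)/(-755) = 21489*(-⅛) + (√(64 + 49)/6)*(-1/755) = -21489/8 + (√113/6)*(-1/755) = -21489/8 - √113/4530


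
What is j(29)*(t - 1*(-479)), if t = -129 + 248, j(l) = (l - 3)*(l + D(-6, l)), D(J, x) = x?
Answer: 901784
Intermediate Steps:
j(l) = 2*l*(-3 + l) (j(l) = (l - 3)*(l + l) = (-3 + l)*(2*l) = 2*l*(-3 + l))
t = 119
j(29)*(t - 1*(-479)) = (2*29*(-3 + 29))*(119 - 1*(-479)) = (2*29*26)*(119 + 479) = 1508*598 = 901784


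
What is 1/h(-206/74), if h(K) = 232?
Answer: 1/232 ≈ 0.0043103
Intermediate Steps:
1/h(-206/74) = 1/232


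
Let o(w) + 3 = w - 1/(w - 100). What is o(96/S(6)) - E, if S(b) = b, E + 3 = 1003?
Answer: -82907/84 ≈ -986.99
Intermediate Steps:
E = 1000 (E = -3 + 1003 = 1000)
o(w) = -3 + w - 1/(-100 + w) (o(w) = -3 + (w - 1/(w - 100)) = -3 + (w - 1/(-100 + w)) = -3 + w - 1/(-100 + w))
o(96/S(6)) - E = (299 + (96/6)² - 9888/6)/(-100 + 96/6) - 1*1000 = (299 + (96*(⅙))² - 9888/6)/(-100 + 96*(⅙)) - 1000 = (299 + 16² - 103*16)/(-100 + 16) - 1000 = (299 + 256 - 1648)/(-84) - 1000 = -1/84*(-1093) - 1000 = 1093/84 - 1000 = -82907/84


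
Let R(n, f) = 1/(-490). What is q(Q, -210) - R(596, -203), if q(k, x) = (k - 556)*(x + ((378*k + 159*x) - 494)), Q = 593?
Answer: 3445787801/490 ≈ 7.0322e+6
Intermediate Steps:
R(n, f) = -1/490
q(k, x) = (-556 + k)*(-494 + 160*x + 378*k) (q(k, x) = (-556 + k)*(x + ((159*x + 378*k) - 494)) = (-556 + k)*(x + (-494 + 159*x + 378*k)) = (-556 + k)*(-494 + 160*x + 378*k))
q(Q, -210) - R(596, -203) = (274664 - 210662*593 - 88960*(-210) + 378*593² + 160*593*(-210)) - 1*(-1/490) = (274664 - 124922566 + 18681600 + 378*351649 - 19924800) + 1/490 = (274664 - 124922566 + 18681600 + 132923322 - 19924800) + 1/490 = 7032220 + 1/490 = 3445787801/490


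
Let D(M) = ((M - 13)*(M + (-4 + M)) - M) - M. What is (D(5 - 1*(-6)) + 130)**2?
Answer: 5184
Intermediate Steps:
D(M) = -2*M + (-13 + M)*(-4 + 2*M) (D(M) = ((-13 + M)*(-4 + 2*M) - M) - M = (-M + (-13 + M)*(-4 + 2*M)) - M = -2*M + (-13 + M)*(-4 + 2*M))
(D(5 - 1*(-6)) + 130)**2 = ((52 - 32*(5 - 1*(-6)) + 2*(5 - 1*(-6))**2) + 130)**2 = ((52 - 32*(5 + 6) + 2*(5 + 6)**2) + 130)**2 = ((52 - 32*11 + 2*11**2) + 130)**2 = ((52 - 352 + 2*121) + 130)**2 = ((52 - 352 + 242) + 130)**2 = (-58 + 130)**2 = 72**2 = 5184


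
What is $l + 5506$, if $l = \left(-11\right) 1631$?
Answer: $-12435$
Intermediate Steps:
$l = -17941$
$l + 5506 = -17941 + 5506 = -12435$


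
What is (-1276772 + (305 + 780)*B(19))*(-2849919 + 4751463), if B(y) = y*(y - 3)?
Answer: -1800632863008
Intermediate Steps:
B(y) = y*(-3 + y)
(-1276772 + (305 + 780)*B(19))*(-2849919 + 4751463) = (-1276772 + (305 + 780)*(19*(-3 + 19)))*(-2849919 + 4751463) = (-1276772 + 1085*(19*16))*1901544 = (-1276772 + 1085*304)*1901544 = (-1276772 + 329840)*1901544 = -946932*1901544 = -1800632863008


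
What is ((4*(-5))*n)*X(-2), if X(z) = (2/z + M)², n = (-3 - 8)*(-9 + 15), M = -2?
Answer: 11880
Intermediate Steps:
n = -66 (n = -11*6 = -66)
X(z) = (-2 + 2/z)² (X(z) = (2/z - 2)² = (-2 + 2/z)²)
((4*(-5))*n)*X(-2) = ((4*(-5))*(-66))*(4*(-1 - 2)²/(-2)²) = (-20*(-66))*(4*(¼)*(-3)²) = 1320*(4*(¼)*9) = 1320*9 = 11880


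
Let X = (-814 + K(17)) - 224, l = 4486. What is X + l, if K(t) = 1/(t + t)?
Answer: 117233/34 ≈ 3448.0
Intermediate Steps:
K(t) = 1/(2*t)
X = -35291/34 (X = (-814 + (½)/17) - 224 = (-814 + (½)*(1/17)) - 224 = (-814 + 1/34) - 224 = -27675/34 - 224 = -35291/34 ≈ -1038.0)
X + l = -35291/34 + 4486 = 117233/34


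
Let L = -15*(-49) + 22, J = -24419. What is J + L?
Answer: -23662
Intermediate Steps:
L = 757 (L = 735 + 22 = 757)
J + L = -24419 + 757 = -23662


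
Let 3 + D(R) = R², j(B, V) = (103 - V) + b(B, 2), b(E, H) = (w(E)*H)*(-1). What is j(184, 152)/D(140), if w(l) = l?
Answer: -417/19597 ≈ -0.021279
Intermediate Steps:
b(E, H) = -E*H (b(E, H) = (E*H)*(-1) = -E*H)
j(B, V) = 103 - V - 2*B (j(B, V) = (103 - V) - 1*B*2 = (103 - V) - 2*B = 103 - V - 2*B)
D(R) = -3 + R²
j(184, 152)/D(140) = (103 - 1*152 - 2*184)/(-3 + 140²) = (103 - 152 - 368)/(-3 + 19600) = -417/19597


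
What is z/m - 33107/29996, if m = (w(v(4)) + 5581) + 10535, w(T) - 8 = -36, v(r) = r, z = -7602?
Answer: -23770469/15080489 ≈ -1.5762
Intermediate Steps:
w(T) = -28 (w(T) = 8 - 36 = -28)
m = 16088 (m = (-28 + 5581) + 10535 = 5553 + 10535 = 16088)
z/m - 33107/29996 = -7602/16088 - 33107/29996 = -7602*1/16088 - 33107*1/29996 = -3801/8044 - 33107/29996 = -23770469/15080489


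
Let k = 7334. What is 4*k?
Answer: 29336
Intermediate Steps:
4*k = 4*7334 = 29336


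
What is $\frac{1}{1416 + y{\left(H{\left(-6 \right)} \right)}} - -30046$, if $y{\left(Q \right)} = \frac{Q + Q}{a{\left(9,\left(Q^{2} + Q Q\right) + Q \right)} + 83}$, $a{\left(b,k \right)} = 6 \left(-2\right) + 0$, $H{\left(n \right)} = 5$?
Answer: $\frac{3021005187}{100546} \approx 30046.0$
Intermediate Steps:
$a{\left(b,k \right)} = -12$ ($a{\left(b,k \right)} = -12 + 0 = -12$)
$y{\left(Q \right)} = \frac{2 Q}{71}$ ($y{\left(Q \right)} = \frac{Q + Q}{-12 + 83} = \frac{2 Q}{71}$)
$\frac{1}{1416 + y{\left(H{\left(-6 \right)} \right)}} - -30046 = \frac{1}{1416 + \frac{2}{71} \cdot 5} - -30046 = \frac{1}{1416 + \frac{10}{71}} + 30046 = \frac{1}{\frac{100546}{71}} + 30046 = \frac{71}{100546} + 30046 = \frac{3021005187}{100546}$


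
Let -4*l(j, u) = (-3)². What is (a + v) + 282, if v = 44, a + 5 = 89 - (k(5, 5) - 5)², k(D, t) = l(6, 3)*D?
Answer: 2335/16 ≈ 145.94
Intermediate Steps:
l(j, u) = -9/4 (l(j, u) = -¼*(-3)² = -¼*9 = -9/4)
k(D, t) = -9*D/4
a = -2881/16 (a = -5 + (89 - (-9/4*5 - 5)²) = -5 + (89 - (-45/4 - 5)²) = -5 + (89 - (-65/4)²) = -5 + (89 - 1*4225/16) = -5 + (89 - 4225/16) = -5 - 2801/16 = -2881/16 ≈ -180.06)
(a + v) + 282 = (-2881/16 + 44) + 282 = -2177/16 + 282 = 2335/16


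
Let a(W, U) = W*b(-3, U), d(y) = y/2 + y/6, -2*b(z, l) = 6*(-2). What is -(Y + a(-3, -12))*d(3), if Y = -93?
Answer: 222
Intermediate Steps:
b(z, l) = 6 (b(z, l) = -3*(-2) = -½*(-12) = 6)
d(y) = 2*y/3 (d(y) = y*(½) + y*(⅙) = y/2 + y/6 = 2*y/3)
a(W, U) = 6*W (a(W, U) = W*6 = 6*W)
-(Y + a(-3, -12))*d(3) = -(-93 + 6*(-3))*(⅔)*3 = -(-93 - 18)*2 = -(-111)*2 = -1*(-222) = 222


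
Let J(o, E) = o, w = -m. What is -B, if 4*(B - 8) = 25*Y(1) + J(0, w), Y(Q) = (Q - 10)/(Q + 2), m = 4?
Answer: 43/4 ≈ 10.750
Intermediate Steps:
w = -4 (w = -1*4 = -4)
Y(Q) = (-10 + Q)/(2 + Q)
B = -43/4 (B = 8 + (25*((-10 + 1)/(2 + 1)) + 0)/4 = 8 + (25*(-9/3) + 0)/4 = 8 + (25*((⅓)*(-9)) + 0)/4 = 8 + (25*(-3) + 0)/4 = 8 + (-75 + 0)/4 = 8 + (¼)*(-75) = 8 - 75/4 = -43/4 ≈ -10.750)
-B = -1*(-43/4) = 43/4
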